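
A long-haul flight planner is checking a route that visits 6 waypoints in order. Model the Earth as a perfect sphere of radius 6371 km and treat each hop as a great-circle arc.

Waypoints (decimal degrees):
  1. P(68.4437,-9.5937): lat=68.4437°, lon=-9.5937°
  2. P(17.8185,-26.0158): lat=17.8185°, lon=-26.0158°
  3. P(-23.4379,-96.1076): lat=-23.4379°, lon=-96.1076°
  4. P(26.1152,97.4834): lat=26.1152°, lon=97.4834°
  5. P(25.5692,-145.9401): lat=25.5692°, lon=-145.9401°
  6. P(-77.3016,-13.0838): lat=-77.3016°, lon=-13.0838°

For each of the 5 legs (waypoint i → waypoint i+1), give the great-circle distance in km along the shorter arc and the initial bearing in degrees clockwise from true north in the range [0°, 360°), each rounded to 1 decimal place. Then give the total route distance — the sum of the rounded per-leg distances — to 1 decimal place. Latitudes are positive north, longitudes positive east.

Leg 1: dist=5746.0 km, bearing=200.1°
Leg 2: dist=8882.2 km, bearing=241.2°
Leg 3: dist=18611.8 km, bearing=285.0°
Leg 4: dist=11111.4 km, bearing=55.0°
Leg 5: dist=13763.0 km, bearing=168.8°
Total: 58114.4 km

Leg 1: φ1=1.1945679, φ2=0.3109915, Δφ=-0.8835764, Δλ=-0.2866197 rad; a=sin²(Δφ/2)+cosφ1·cosφ2·sin²(Δλ/2)=0.1899395614; c=2·atan2(√a, √(1-a))=0.901899552; dist=6371·c=5746.002 ≈ 5746.0 km; running total=5746.0 km
Leg 1 bearing: y=sinΔλ·cosφ2=-0.26914997, x=cosφ1·sinφ2-sinφ1·cosφ2·cosΔλ=-0.73689103; θ=atan2(y, x)=-159.9352° <0 so +360° → 200.0648° ≈ 200.1°
Leg 2: φ1=0.3109915, φ2=-0.4090685, Δφ=-0.7200600, Δλ=-1.2233327 rad; a=sin²(Δφ/2)+cosφ1·cosφ2·sin²(Δλ/2)=0.4121408626; c=2·atan2(√a, √(1-a))=1.394160979; dist=6371·c=8882.200 ≈ 8882.2 km; running total=14628.2 km
Leg 2 bearing: y=sinΔλ·cosφ2=-0.86266187, x=cosφ1·sinφ2-sinφ1·cosφ2·cosΔλ=-0.47427586; θ=atan2(y, x)=-118.8012° <0 so +360° → 241.1988° ≈ 241.2°
Leg 3: φ1=-0.4090685, φ2=0.4557962, Δφ=0.8648647, Δλ=3.3788004 rad; a=sin²(Δφ/2)+cosφ1·cosφ2·sin²(Δλ/2)=0.9879198144; c=2·atan2(√a, √(1-a))=2.921327858; dist=6371·c=18611.780 ≈ 18611.8 km; running total=33240.0 km
Leg 3 bearing: y=sinΔλ·cosφ2=-0.21099956, x=cosφ1·sinφ2-sinφ1·cosφ2·cosΔλ=0.05671159; θ=atan2(y, x)=-74.9558° <0 so +360° → 285.0442° ≈ 285.0°
Leg 4: φ1=0.4557962, φ2=0.4462667, Δφ=-0.0095295, Δλ=-4.2485416 rad; a=sin²(Δφ/2)+cosφ1·cosφ2·sin²(Δλ/2)=0.5861975103; c=2·atan2(√a, √(1-a))=1.744056905; dist=6371·c=11111.387 ≈ 11111.4 km; running total=44351.4 km
Leg 4 bearing: y=sinΔλ·cosφ2=0.80675054, x=cosφ1·sinφ2-sinφ1·cosφ2·cosΔλ=0.56518450; θ=atan2(y, x)=54.9861° ≈ 55.0°
Leg 5: φ1=0.4462667, φ2=-1.3491674, Δφ=-1.7954342, Δλ=2.3187799 rad; a=sin²(Δφ/2)+cosφ1·cosφ2·sin²(Δλ/2)=0.7779570860; c=2·atan2(√a, √(1-a))=2.160258658; dist=6371·c=13763.008 ≈ 13763.0 km; running total=58114.4 km
Leg 5 bearing: y=sinΔλ·cosφ2=0.16114090, x=cosφ1·sinφ2-sinφ1·cosφ2·cosΔλ=-0.81547106; θ=atan2(y, x)=168.8221° ≈ 168.8°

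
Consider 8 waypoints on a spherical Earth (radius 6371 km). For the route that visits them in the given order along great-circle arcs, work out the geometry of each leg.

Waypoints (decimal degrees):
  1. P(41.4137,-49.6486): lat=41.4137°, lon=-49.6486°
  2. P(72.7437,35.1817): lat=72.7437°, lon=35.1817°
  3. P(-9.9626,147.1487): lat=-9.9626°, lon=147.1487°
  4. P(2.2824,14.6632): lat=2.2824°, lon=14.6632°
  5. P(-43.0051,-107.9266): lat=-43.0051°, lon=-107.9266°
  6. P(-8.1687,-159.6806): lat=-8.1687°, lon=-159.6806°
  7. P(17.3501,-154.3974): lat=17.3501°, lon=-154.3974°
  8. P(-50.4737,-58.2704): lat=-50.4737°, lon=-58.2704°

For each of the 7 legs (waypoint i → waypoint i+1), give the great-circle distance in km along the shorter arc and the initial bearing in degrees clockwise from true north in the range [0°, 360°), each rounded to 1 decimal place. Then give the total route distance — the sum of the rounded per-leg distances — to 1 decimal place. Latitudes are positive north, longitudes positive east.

Leg 1: φ1=0.7228054, φ2=1.2696171, Δφ=0.5468117, Δλ=1.4805680 rad; a=sin²(Δφ/2)+cosφ1·cosφ2·sin²(Δλ/2)=0.1741191646; c=2·atan2(√a, √(1-a))=0.860891396; dist=6371·c=5484.739 ≈ 5484.7 km; running total=5484.7 km
Leg 1 bearing: y=sinΔλ·cosφ2=0.29543988, x=cosφ1·sinφ2-sinφ1·cosφ2·cosΔλ=0.69851414; θ=atan2(y, x)=22.9262° ≈ 22.9°
Leg 2: φ1=1.2696171, φ2=-0.1738802, Δφ=-1.4434972, Δλ=1.9541928 rad; a=sin²(Δφ/2)+cosφ1·cosφ2·sin²(Δλ/2)=0.6372559591; c=2·atan2(√a, √(1-a))=1.848878411; dist=6371·c=11779.204 ≈ 11779.2 km; running total=17263.9 km
Leg 2 bearing: y=sinΔλ·cosφ2=0.91341510, x=cosφ1·sinφ2-sinφ1·cosφ2·cosΔλ=0.30052630; θ=atan2(y, x)=71.7881° ≈ 71.8°
Leg 3: φ1=-0.1738802, φ2=0.0398354, Δφ=0.2137156, Δλ=-2.3123082 rad; a=sin²(Δφ/2)+cosφ1·cosφ2·sin²(Δλ/2)=0.8357906476; c=2·atan2(√a, √(1-a))=2.307137256; dist=6371·c=14698.771 ≈ 14698.8 km; running total=31962.7 km
Leg 3 bearing: y=sinΔλ·cosφ2=-0.73686325, x=cosφ1·sinφ2-sinφ1·cosφ2·cosΔλ=-0.07753137; θ=atan2(y, x)=-96.0065° <0 so +360° → 263.9935° ≈ 264.0°
Leg 4: φ1=0.0398354, φ2=-0.7505806, Δφ=-0.7904160, Δλ=-2.1395956 rad; a=sin²(Δφ/2)+cosφ1·cosφ2·sin²(Δλ/2)=0.7103701082; c=2·atan2(√a, √(1-a))=2.005057445; dist=6371·c=12774.221 ≈ 12774.2 km; running total=44736.9 km
Leg 4 bearing: y=sinΔλ·cosφ2=-0.61614967, x=cosφ1·sinφ2-sinφ1·cosφ2·cosΔλ=-0.66583576; θ=atan2(y, x)=-137.2195° <0 so +360° → 222.7805° ≈ 222.8°
Leg 5: φ1=-0.7505806, φ2=-0.1425707, Δφ=0.6080099, Δλ=-0.9032777 rad; a=sin²(Δφ/2)+cosφ1·cosφ2·sin²(Δλ/2)=0.2274904681; c=2·atan2(√a, √(1-a))=0.994384475; dist=6371·c=6335.223 ≈ 6335.2 km; running total=51072.1 km
Leg 5 bearing: y=sinΔλ·cosφ2=-0.77739189, x=cosφ1·sinφ2-sinφ1·cosφ2·cosΔλ=0.31403197; θ=atan2(y, x)=-68.0035° <0 so +360° → 291.9965° ≈ 292.0°
Leg 6: φ1=-0.1425707, φ2=0.3028164, Δφ=0.4453871, Δλ=0.0922092 rad; a=sin²(Δφ/2)+cosφ1·cosφ2·sin²(Δλ/2)=0.0507849244; c=2·atan2(√a, √(1-a))=0.454615008; dist=6371·c=2896.352 ≈ 2896.4 km; running total=53968.5 km
Leg 6 bearing: y=sinΔλ·cosφ2=0.08788908, x=cosφ1·sinφ2-sinφ1·cosφ2·cosΔλ=0.43023107; θ=atan2(y, x)=11.5457° ≈ 11.5°
Leg 7: φ1=0.3028164, φ2=-0.8809323, Δφ=-1.1837486, Δλ=1.6777327 rad; a=sin²(Δφ/2)+cosφ1·cosφ2·sin²(Δλ/2)=0.6474280860; c=2·atan2(√a, √(1-a))=1.870101322; dist=6371·c=11914.416 ≈ 11914.4 km; running total=65882.9 km
Leg 7 bearing: y=sinΔλ·cosφ2=0.63279689, x=cosφ1·sinφ2-sinφ1·cosφ2·cosΔλ=-0.71598040; θ=atan2(y, x)=138.5291° ≈ 138.5°

Leg 1: dist=5484.7 km, bearing=22.9°
Leg 2: dist=11779.2 km, bearing=71.8°
Leg 3: dist=14698.8 km, bearing=264.0°
Leg 4: dist=12774.2 km, bearing=222.8°
Leg 5: dist=6335.2 km, bearing=292.0°
Leg 6: dist=2896.4 km, bearing=11.5°
Leg 7: dist=11914.4 km, bearing=138.5°
Total: 65882.9 km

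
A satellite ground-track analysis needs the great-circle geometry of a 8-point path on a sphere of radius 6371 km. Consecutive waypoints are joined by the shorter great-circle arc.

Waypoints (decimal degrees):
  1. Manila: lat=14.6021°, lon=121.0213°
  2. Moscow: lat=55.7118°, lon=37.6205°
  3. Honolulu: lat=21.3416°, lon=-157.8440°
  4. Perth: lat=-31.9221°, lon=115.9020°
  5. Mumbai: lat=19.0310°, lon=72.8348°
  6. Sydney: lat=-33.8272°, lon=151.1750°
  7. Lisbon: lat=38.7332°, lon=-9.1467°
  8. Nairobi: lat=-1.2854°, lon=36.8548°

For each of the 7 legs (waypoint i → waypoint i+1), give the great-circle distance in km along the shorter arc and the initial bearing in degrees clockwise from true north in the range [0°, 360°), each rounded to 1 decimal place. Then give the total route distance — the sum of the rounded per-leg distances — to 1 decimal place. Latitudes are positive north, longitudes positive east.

Leg 1: φ1=0.2548547, φ2=0.9723543, Δφ=0.7174996, Δλ=-1.4556186 rad; a=sin²(Δφ/2)+cosφ1·cosφ2·sin²(Δλ/2)=0.3645279321; c=2·atan2(√a, √(1-a))=1.296422607; dist=6371·c=8259.508 ≈ 8259.5 km; running total=8259.5 km
Leg 1 bearing: y=sinΔλ·cosφ2=-0.55962332, x=cosφ1·sinφ2-sinφ1·cosφ2·cosΔλ=0.78320561; θ=atan2(y, x)=-35.5469° <0 so +360° → 324.4531° ≈ 324.5°
Leg 2: φ1=0.9723543, φ2=0.3724812, Δφ=-0.5998732, Δλ=-3.4114991 rad; a=sin²(Δφ/2)+cosφ1·cosφ2·sin²(Δλ/2)=0.6025228064; c=2·atan2(√a, √(1-a))=1.777306637; dist=6371·c=11323.221 ≈ 11323.2 km; running total=19582.7 km
Leg 2 bearing: y=sinΔλ·cosφ2=0.24835694, x=cosφ1·sinφ2-sinφ1·cosφ2·cosΔλ=0.94671808; θ=atan2(y, x)=14.6994° ≈ 14.7°
Leg 3: φ1=0.3724812, φ2=-0.5571457, Δφ=-0.9296269, Δλ=4.7777690 rad; a=sin²(Δφ/2)+cosφ1·cosφ2·sin²(Δλ/2)=0.5703910355; c=2·atan2(√a, √(1-a))=1.712047636; dist=6371·c=10907.455 ≈ 10907.5 km; running total=30490.2 km
Leg 3 bearing: y=sinΔλ·cosφ2=-0.84695439, x=cosφ1·sinφ2-sinφ1·cosφ2·cosΔλ=-0.51268769; θ=atan2(y, x)=-121.1878° <0 so +360° → 238.8122° ≈ 238.8°
Leg 4: φ1=-0.5571457, φ2=0.3321536, Δφ=0.8892994, Δλ=-0.7516644 rad; a=sin²(Δφ/2)+cosφ1·cosφ2·sin²(Δλ/2)=0.2931206310; c=2·atan2(√a, √(1-a))=1.144217392; dist=6371·c=7289.809 ≈ 7289.8 km; running total=37780.0 km
Leg 4 bearing: y=sinΔλ·cosφ2=-0.64553234, x=cosφ1·sinφ2-sinφ1·cosφ2·cosΔλ=0.64194369; θ=atan2(y, x)=-45.1597° <0 so +360° → 314.8403° ≈ 314.8°
Leg 5: φ1=0.3321536, φ2=-0.5903960, Δφ=-0.9225496, Δλ=1.3672944 rad; a=sin²(Δφ/2)+cosφ1·cosφ2·sin²(Δλ/2)=0.5114064952; c=2·atan2(√a, √(1-a))=1.593611296; dist=6371·c=10152.898 ≈ 10152.9 km; running total=47932.9 km
Leg 5 bearing: y=sinΔλ·cosφ2=0.81357825, x=cosφ1·sinφ2-sinφ1·cosφ2·cosΔλ=-0.58100775; θ=atan2(y, x)=125.5321° ≈ 125.5°
Leg 6: φ1=-0.5903960, φ2=0.6760219, Δφ=1.2664179, Δλ=-2.7981415 rad; a=sin²(Δφ/2)+cosφ1·cosφ2·sin²(Δλ/2)=0.9792454385; c=2·atan2(√a, √(1-a))=2.852457693; dist=6371·c=18173.008 ≈ 18173.0 km; running total=66105.9 km
Leg 6 bearing: y=sinΔλ·cosφ2=-0.26267905, x=cosφ1·sinφ2-sinφ1·cosφ2·cosΔλ=0.11088262; θ=atan2(y, x)=-67.1143° <0 so +360° → 292.8857° ≈ 292.9°
Leg 7: φ1=0.6760219, φ2=-0.0224345, Δφ=-0.6984563, Δλ=0.8028776 rad; a=sin²(Δφ/2)+cosφ1·cosφ2·sin²(Δλ/2)=0.2361531217; c=2·atan2(√a, √(1-a))=1.014913091; dist=6371·c=6466.011 ≈ 6466.0 km; running total=72571.9 km
Leg 7 bearing: y=sinΔλ·cosφ2=0.71917697, x=cosφ1·sinφ2-sinφ1·cosφ2·cosΔλ=-0.45202189; θ=atan2(y, x)=122.1505° ≈ 122.2°

Leg 1: dist=8259.5 km, bearing=324.5°
Leg 2: dist=11323.2 km, bearing=14.7°
Leg 3: dist=10907.5 km, bearing=238.8°
Leg 4: dist=7289.8 km, bearing=314.8°
Leg 5: dist=10152.9 km, bearing=125.5°
Leg 6: dist=18173.0 km, bearing=292.9°
Leg 7: dist=6466.0 km, bearing=122.2°
Total: 72571.9 km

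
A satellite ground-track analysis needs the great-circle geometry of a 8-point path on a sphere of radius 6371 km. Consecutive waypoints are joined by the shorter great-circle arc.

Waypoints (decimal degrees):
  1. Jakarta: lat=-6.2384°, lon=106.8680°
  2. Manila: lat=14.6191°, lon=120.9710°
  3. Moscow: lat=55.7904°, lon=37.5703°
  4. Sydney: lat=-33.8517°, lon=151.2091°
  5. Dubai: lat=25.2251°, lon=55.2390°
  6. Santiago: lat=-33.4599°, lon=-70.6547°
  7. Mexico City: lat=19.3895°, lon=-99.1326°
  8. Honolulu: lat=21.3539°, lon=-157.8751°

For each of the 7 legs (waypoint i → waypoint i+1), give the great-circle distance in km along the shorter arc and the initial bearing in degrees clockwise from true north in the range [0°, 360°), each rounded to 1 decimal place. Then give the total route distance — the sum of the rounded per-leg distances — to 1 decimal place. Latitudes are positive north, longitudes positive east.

Leg 1: φ1=-0.1088806, φ2=0.2551514, Δφ=0.3640320, Δλ=0.2461438 rad; a=sin²(Δφ/2)+cosφ1·cosφ2·sin²(Δλ/2)=0.0472617002; c=2·atan2(√a, √(1-a))=0.438294941; dist=6371·c=2792.377 ≈ 2792.4 km; running total=2792.4 km
Leg 1 bearing: y=sinΔλ·cosφ2=0.23577714, x=cosφ1·sinφ2-sinφ1·cosφ2·cosΔλ=0.35287572; θ=atan2(y, x)=33.7492° ≈ 33.7°
Leg 2: φ1=0.2551514, φ2=0.9737262, Δφ=0.7185747, Δλ=-1.4556168 rad; a=sin²(Δφ/2)+cosφ1·cosφ2·sin²(Δλ/2)=0.3643768953; c=2·atan2(√a, √(1-a))=1.296108781; dist=6371·c=8257.509 ≈ 8257.5 km; running total=11049.9 km
Leg 2 bearing: y=sinΔλ·cosφ2=-0.55849676, x=cosφ1·sinφ2-sinφ1·cosφ2·cosΔλ=0.78390488; θ=atan2(y, x)=-35.4682° <0 so +360° → 324.5318° ≈ 324.5°
Leg 3: φ1=0.9737262, φ2=-0.5908236, Δφ=-1.5645498, Δλ=1.9833712 rad; a=sin²(Δφ/2)+cosφ1·cosφ2·sin²(Δλ/2)=0.8239437997; c=2·atan2(√a, √(1-a))=2.275604342; dist=6371·c=14497.875 ≈ 14497.9 km; running total=25547.8 km
Leg 3 bearing: y=sinΔλ·cosφ2=0.76079758, x=cosφ1·sinφ2-sinφ1·cosφ2·cosΔλ=-0.03779823; θ=atan2(y, x)=92.8443° ≈ 92.8°
Leg 4: φ1=-0.5908236, φ2=0.4402610, Δφ=1.0310847, Δλ=-1.6749942 rad; a=sin²(Δφ/2)+cosφ1·cosφ2·sin²(Δλ/2)=0.6577700639; c=2·atan2(√a, √(1-a))=1.891822134; dist=6371·c=12052.799 ≈ 12052.8 km; running total=37600.6 km
Leg 4 bearing: y=sinΔλ·cosφ2=-0.89973395, x=cosφ1·sinφ2-sinφ1·cosφ2·cosΔλ=0.30151823; θ=atan2(y, x)=-71.4730° <0 so +360° → 288.5270° ≈ 288.5°
Leg 5: φ1=0.4402610, φ2=-0.5839854, Δφ=-1.0242465, Δλ=-2.1972596 rad; a=sin²(Δφ/2)+cosφ1·cosφ2·sin²(Δλ/2)=0.8387253755; c=2·atan2(√a, √(1-a))=2.315087719; dist=6371·c=14749.424 ≈ 14749.4 km; running total=52350.0 km
Leg 5 bearing: y=sinΔλ·cosφ2=-0.67584877, x=cosφ1·sinφ2-sinφ1·cosφ2·cosΔλ=-0.29032554; θ=atan2(y, x)=-113.2470° <0 so +360° → 246.7530° ≈ 246.8°
Leg 6: φ1=-0.5839854, φ2=0.3384106, Δφ=0.9223960, Δλ=-0.4970331 rad; a=sin²(Δφ/2)+cosφ1·cosφ2·sin²(Δλ/2)=0.2456542784; c=2·atan2(√a, √(1-a))=1.037132121; dist=6371·c=6607.569 ≈ 6607.6 km; running total=58957.6 km
Leg 6 bearing: y=sinΔλ·cosφ2=-0.44977621, x=cosφ1·sinφ2-sinφ1·cosφ2·cosΔλ=0.73412150; θ=atan2(y, x)=-31.4947° <0 so +360° → 328.5053° ≈ 328.5°
Leg 7: φ1=0.3384106, φ2=0.3726959, Δφ=0.0342852, Δλ=-1.0252500 rad; a=sin²(Δφ/2)+cosφ1·cosφ2·sin²(Δλ/2)=0.2116298471; c=2·atan2(√a, √(1-a))=0.956063470; dist=6371·c=6091.080 ≈ 6091.1 km; running total=65048.7 km
Leg 7 bearing: y=sinΔλ·cosφ2=-0.79615814, x=cosφ1·sinφ2-sinφ1·cosφ2·cosΔλ=0.18303778; θ=atan2(y, x)=-77.0526° <0 so +360° → 282.9474° ≈ 282.9°

Leg 1: dist=2792.4 km, bearing=33.7°
Leg 2: dist=8257.5 km, bearing=324.5°
Leg 3: dist=14497.9 km, bearing=92.8°
Leg 4: dist=12052.8 km, bearing=288.5°
Leg 5: dist=14749.4 km, bearing=246.8°
Leg 6: dist=6607.6 km, bearing=328.5°
Leg 7: dist=6091.1 km, bearing=282.9°
Total: 65048.7 km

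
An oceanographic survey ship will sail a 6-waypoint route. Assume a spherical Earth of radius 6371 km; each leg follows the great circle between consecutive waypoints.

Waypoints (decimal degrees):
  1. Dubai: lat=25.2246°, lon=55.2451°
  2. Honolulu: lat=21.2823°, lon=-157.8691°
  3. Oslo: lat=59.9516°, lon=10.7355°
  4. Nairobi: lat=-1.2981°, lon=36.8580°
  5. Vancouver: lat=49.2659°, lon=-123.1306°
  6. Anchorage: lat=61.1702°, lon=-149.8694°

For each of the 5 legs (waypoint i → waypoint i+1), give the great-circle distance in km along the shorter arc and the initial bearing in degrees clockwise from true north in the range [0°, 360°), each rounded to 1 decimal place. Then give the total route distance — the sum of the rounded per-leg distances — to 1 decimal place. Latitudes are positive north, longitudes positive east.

Leg 1: dist=13728.2 km, bearing=37.6°
Leg 2: dist=10923.0 km, bearing=5.7°
Leg 3: dist=7176.7 km, bearing=150.8°
Leg 4: dist=14351.0 km, bearing=343.3°
Leg 5: dist=2125.8 km, bearing=318.5°
Total: 48304.7 km

Leg 1: φ1=0.4402523, φ2=0.3714462, Δφ=-0.0688061, Δλ=-3.7195445 rad; a=sin²(Δφ/2)+cosφ1·cosφ2·sin²(Δλ/2)=0.7756790079; c=2·atan2(√a, √(1-a))=2.154787482; dist=6371·c=13728.151 ≈ 13728.2 km; running total=13728.2 km
Leg 1 bearing: y=sinΔλ·cosφ2=0.50905311, x=cosφ1·sinφ2-sinφ1·cosφ2·cosΔλ=0.66096087; θ=atan2(y, x)=37.6024° ≈ 37.6°
Leg 2: φ1=0.3714462, φ2=1.0463528, Δφ=0.6749066, Δλ=2.9427054 rad; a=sin²(Δφ/2)+cosφ1·cosφ2·sin²(Δλ/2)=0.5716016859; c=2·atan2(√a, √(1-a))=1.714493721; dist=6371·c=10923.039 ≈ 10923.0 km; running total=24651.2 km
Leg 2 bearing: y=sinΔλ·cosφ2=0.09893383, x=cosφ1·sinφ2-sinφ1·cosφ2·cosΔλ=0.98473595; θ=atan2(y, x)=5.7371° ≈ 5.7°
Leg 3: φ1=1.0463528, φ2=-0.0226561, Δφ=-1.0690089, Δλ=0.4559236 rad; a=sin²(Δφ/2)+cosφ1·cosφ2·sin²(Δλ/2)=0.2850704252; c=2·atan2(√a, √(1-a))=1.126459554; dist=6371·c=7176.674 ≈ 7176.7 km; running total=31827.9 km
Leg 3 bearing: y=sinΔλ·cosφ2=0.44017879, x=cosφ1·sinφ2-sinφ1·cosφ2·cosΔλ=-0.78832972; θ=atan2(y, x)=150.8224° ≈ 150.8°
Leg 4: φ1=-0.0226561, φ2=0.8598522, Δφ=0.8825083, Δλ=-2.7923278 rad; a=sin²(Δφ/2)+cosφ1·cosφ2·sin²(Δλ/2)=0.8150801437; c=2·atan2(√a, √(1-a))=2.252555953; dist=6371·c=14351.034 ≈ 14351.0 km; running total=46178.9 km
Leg 4 bearing: y=sinΔλ·cosφ2=-0.22330707, x=cosφ1·sinφ2-sinφ1·cosφ2·cosΔλ=0.74366119; θ=atan2(y, x)=-16.7140° <0 so +360° → 343.2860° ≈ 343.3°
Leg 5: φ1=0.8598522, φ2=1.0676214, Δφ=0.2077692, Δλ=-0.4666801 rad; a=sin²(Δφ/2)+cosφ1·cosφ2·sin²(Δλ/2)=0.0275773231; c=2·atan2(√a, √(1-a))=0.333674224; dist=6371·c=2125.838 ≈ 2125.8 km; running total=48304.7 km
Leg 5 bearing: y=sinΔλ·cosφ2=-0.21695751, x=cosφ1·sinφ2-sinφ1·cosφ2·cosΔλ=0.24535015; θ=atan2(y, x)=-41.4856° <0 so +360° → 318.5144° ≈ 318.5°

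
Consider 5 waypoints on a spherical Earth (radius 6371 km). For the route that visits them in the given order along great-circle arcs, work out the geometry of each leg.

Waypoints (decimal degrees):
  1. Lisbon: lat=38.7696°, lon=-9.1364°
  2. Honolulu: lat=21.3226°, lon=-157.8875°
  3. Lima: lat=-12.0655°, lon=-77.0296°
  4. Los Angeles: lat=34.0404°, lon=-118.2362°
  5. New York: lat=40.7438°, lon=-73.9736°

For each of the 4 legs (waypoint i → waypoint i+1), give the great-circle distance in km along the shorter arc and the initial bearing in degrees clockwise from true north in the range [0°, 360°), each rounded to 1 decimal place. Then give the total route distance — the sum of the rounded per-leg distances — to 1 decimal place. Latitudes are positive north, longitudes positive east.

Leg 1: dist=12582.4 km, bearing=328.3°
Leg 2: dist=9569.3 km, bearing=104.6°
Leg 3: dist=6725.7 km, bearing=321.1°
Leg 4: dist=3938.2 km, bearing=65.8°
Total: 32815.6 km

Leg 1: φ1=0.6766572, φ2=0.3721496, Δφ=-0.3045076, Δλ=-2.5961965 rad; a=sin²(Δφ/2)+cosφ1·cosφ2·sin²(Δλ/2)=0.6966177216; c=2·atan2(√a, √(1-a))=1.974944219; dist=6371·c=12582.370 ≈ 12582.4 km; running total=12582.4 km
Leg 1 bearing: y=sinΔλ·cosφ2=-0.48324684, x=cosφ1·sinφ2-sinφ1·cosφ2·cosΔλ=0.78220099; θ=atan2(y, x)=-31.7079° <0 so +360° → 328.2921° ≈ 328.3°
Leg 2: φ1=0.3721496, φ2=-0.2105827, Δφ=-0.5827323, Δλ=1.4112366 rad; a=sin²(Δφ/2)+cosφ1·cosφ2·sin²(Δλ/2)=0.4656345424; c=2·atan2(√a, √(1-a))=1.502011183; dist=6371·c=9569.313 ≈ 9569.3 km; running total=22151.7 km
Leg 2 bearing: y=sinΔλ·cosφ2=0.96548722, x=cosφ1·sinφ2-sinφ1·cosφ2·cosΔλ=-0.25121802; θ=atan2(y, x)=104.5849° ≈ 104.6°
Leg 3: φ1=-0.2105827, φ2=0.5941171, Δφ=0.8046998, Δλ=-0.7191908 rad; a=sin²(Δφ/2)+cosφ1·cosφ2·sin²(Δλ/2)=0.2536807041; c=2·atan2(√a, √(1-a))=1.055677118; dist=6371·c=6725.719 ≈ 6725.7 km; running total=28877.4 km
Leg 3 bearing: y=sinΔλ·cosφ2=-0.54589027, x=cosφ1·sinφ2-sinφ1·cosφ2·cosΔλ=0.67772489; θ=atan2(y, x)=-38.8506° <0 so +360° → 321.1494° ≈ 321.1°
Leg 4: φ1=0.5941171, φ2=0.7111135, Δφ=0.1169964, Δλ=0.7725281 rad; a=sin²(Δφ/2)+cosφ1·cosφ2·sin²(Δλ/2)=0.0925204807; c=2·atan2(√a, √(1-a))=0.618137817; dist=6371·c=3938.156 ≈ 3938.2 km; running total=32815.6 km
Leg 4 bearing: y=sinΔλ·cosφ2=0.52879024, x=cosφ1·sinφ2-sinφ1·cosφ2·cosΔλ=0.23711316; θ=atan2(y, x)=65.8482° ≈ 65.8°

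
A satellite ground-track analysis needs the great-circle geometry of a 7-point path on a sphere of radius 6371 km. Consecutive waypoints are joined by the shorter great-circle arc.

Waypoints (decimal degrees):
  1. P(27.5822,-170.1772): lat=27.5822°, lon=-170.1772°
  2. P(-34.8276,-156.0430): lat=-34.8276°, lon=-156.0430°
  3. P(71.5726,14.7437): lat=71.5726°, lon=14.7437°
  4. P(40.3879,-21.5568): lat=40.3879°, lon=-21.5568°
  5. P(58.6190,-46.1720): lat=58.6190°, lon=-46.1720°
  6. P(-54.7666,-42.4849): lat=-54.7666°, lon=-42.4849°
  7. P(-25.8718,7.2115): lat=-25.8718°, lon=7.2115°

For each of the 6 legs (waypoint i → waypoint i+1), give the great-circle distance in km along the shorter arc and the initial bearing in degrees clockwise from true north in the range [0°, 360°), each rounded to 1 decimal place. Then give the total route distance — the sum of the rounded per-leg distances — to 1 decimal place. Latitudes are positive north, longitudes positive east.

Leg 1: dist=7097.0 km, bearing=167.1°
Leg 2: dist=15893.7 km, bearing=4.8°
Leg 3: dist=4005.6 km, bearing=230.1°
Leg 4: dist=2665.3 km, bearing=327.7°
Leg 5: dist=12612.2 km, bearing=177.7°
Leg 6: dist=5136.8 km, bearing=71.9°
Total: 47410.6 km

Leg 1: φ1=0.4814002, φ2=-0.6078563, Δφ=-1.0892565, Δλ=0.2466883 rad; a=sin²(Δφ/2)+cosφ1·cosφ2·sin²(Δλ/2)=0.2794409941; c=2·atan2(√a, √(1-a))=1.113952268; dist=6371·c=7096.990 ≈ 7097.0 km; running total=7097.0 km
Leg 1 bearing: y=sinΔλ·cosφ2=0.20045246, x=cosφ1·sinφ2-sinφ1·cosφ2·cosΔλ=-0.87477638; θ=atan2(y, x)=167.0937° ≈ 167.1°
Leg 2: φ1=-0.6078563, φ2=1.2491775, Δφ=1.8570338, Δλ=2.9807902 rad; a=sin²(Δφ/2)+cosφ1·cosφ2·sin²(Δλ/2)=0.8989792483; c=2·atan2(√a, √(1-a))=2.494696716; dist=6371·c=15893.713 ≈ 15893.7 km; running total=22990.7 km
Leg 2 bearing: y=sinΔλ·cosφ2=0.05061132, x=cosφ1·sinφ2-sinφ1·cosφ2·cosΔλ=0.60058366; θ=atan2(y, x)=4.8169° ≈ 4.8°
Leg 3: φ1=1.2491775, φ2=0.7049018, Δφ=-0.5442757, Δλ=-0.6335632 rad; a=sin²(Δφ/2)+cosφ1·cosφ2·sin²(Δλ/2)=0.0956124352; c=2·atan2(√a, √(1-a))=0.628729899; dist=6371·c=4005.638 ≈ 4005.6 km; running total=26996.3 km
Leg 3 bearing: y=sinΔλ·cosφ2=-0.45092709, x=cosφ1·sinφ2-sinφ1·cosφ2·cosΔλ=-0.37755469; θ=atan2(y, x)=-129.9389° <0 so +360° → 230.0611° ≈ 230.1°
Leg 4: φ1=0.7049018, φ2=1.0230946, Δφ=0.3181927, Δλ=-0.4296163 rad; a=sin²(Δφ/2)+cosφ1·cosφ2·sin²(Δλ/2)=0.0431203092; c=2·atan2(√a, √(1-a))=0.418352757; dist=6371·c=2665.325 ≈ 2665.3 km; running total=29661.6 km
Leg 4 bearing: y=sinΔλ·cosφ2=-0.21689406, x=cosφ1·sinφ2-sinφ1·cosφ2·cosΔλ=0.34351239; θ=atan2(y, x)=-32.2684° <0 so +360° → 327.7316° ≈ 327.7°
Leg 5: φ1=1.0230946, φ2=-0.9558575, Δφ=-1.9789520, Δλ=0.0643520 rad; a=sin²(Δφ/2)+cosφ1·cosφ2·sin²(Δλ/2)=0.6987695183; c=2·atan2(√a, √(1-a))=1.979629610; dist=6371·c=12612.220 ≈ 12612.2 km; running total=42273.8 km
Leg 5 bearing: y=sinΔλ·cosφ2=0.03709962, x=cosφ1·sinφ2-sinφ1·cosφ2·cosΔλ=-0.91683495; θ=atan2(y, x)=177.6828° ≈ 177.7°
Leg 6: φ1=-0.9558575, φ2=-0.4515481, Δφ=0.5043094, Δλ=0.8673658 rad; a=sin²(Δφ/2)+cosφ1·cosφ2·sin²(Δλ/2)=0.1539067084; c=2·atan2(√a, √(1-a))=0.806281969; dist=6371·c=5136.822 ≈ 5136.8 km; running total=47410.6 km
Leg 6 bearing: y=sinΔλ·cosφ2=0.68619154, x=cosφ1·sinφ2-sinφ1·cosφ2·cosΔλ=0.22364906; θ=atan2(y, x)=71.9478° ≈ 71.9°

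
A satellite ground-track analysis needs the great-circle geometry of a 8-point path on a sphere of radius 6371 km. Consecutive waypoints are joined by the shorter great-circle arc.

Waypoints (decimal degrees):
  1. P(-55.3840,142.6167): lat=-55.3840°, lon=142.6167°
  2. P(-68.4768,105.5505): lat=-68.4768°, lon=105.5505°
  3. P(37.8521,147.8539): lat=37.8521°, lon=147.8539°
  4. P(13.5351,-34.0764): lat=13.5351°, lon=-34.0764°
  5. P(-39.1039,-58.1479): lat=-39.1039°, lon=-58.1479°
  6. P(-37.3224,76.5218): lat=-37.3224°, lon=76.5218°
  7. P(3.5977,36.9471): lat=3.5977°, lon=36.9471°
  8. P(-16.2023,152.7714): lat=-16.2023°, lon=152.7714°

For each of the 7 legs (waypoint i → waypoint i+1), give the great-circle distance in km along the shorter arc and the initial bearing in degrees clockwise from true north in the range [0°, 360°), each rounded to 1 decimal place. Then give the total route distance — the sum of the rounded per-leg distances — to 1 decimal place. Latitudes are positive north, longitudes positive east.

Leg 1: φ1=-0.9666332, φ2=-1.1951456, Δφ=-0.2285125, Δλ=-0.6469272 rad; a=sin²(Δφ/2)+cosφ1·cosφ2·sin²(Δλ/2)=0.0340538500; c=2·atan2(√a, √(1-a))=0.371201201; dist=6371·c=2364.923 ≈ 2364.9 km; running total=2364.9 km
Leg 1 bearing: y=sinΔλ·cosφ2=-0.22113104, x=cosφ1·sinφ2-sinφ1·cosφ2·cosΔλ=-0.28753748; θ=atan2(y, x)=-142.4379° <0 so +360° → 217.5621° ≈ 217.6°
Leg 2: φ1=-1.1951456, φ2=0.6606438, Δφ=1.8557894, Δλ=0.7383336 rad; a=sin²(Δφ/2)+cosφ1·cosφ2·sin²(Δλ/2)=0.6782937783; c=2·atan2(√a, √(1-a))=1.935409107; dist=6371·c=12330.491 ≈ 12330.5 km; running total=14695.4 km
Leg 2 bearing: y=sinΔλ·cosφ2=0.53144356, x=cosφ1·sinφ2-sinφ1·cosφ2·cosΔλ=0.76838341; θ=atan2(y, x)=34.6692° ≈ 34.7°
Leg 3: φ1=0.6606438, φ2=0.2362321, Δφ=-0.4244117, Δλ=-3.1752827 rad; a=sin²(Δφ/2)+cosφ1·cosφ2·sin²(Δλ/2)=0.8118092779; c=2·atan2(√a, √(1-a))=2.244159446; dist=6371·c=14297.540 ≈ 14297.5 km; running total=28992.9 km
Leg 3 bearing: y=sinΔλ·cosφ2=0.03274821, x=cosφ1·sinφ2-sinφ1·cosφ2·cosΔλ=0.78104254; θ=atan2(y, x)=2.4009° ≈ 2.4°
Leg 4: φ1=0.2362321, φ2=-0.6824918, Δφ=-0.9187239, Δλ=-0.4201269 rad; a=sin²(Δφ/2)+cosφ1·cosφ2·sin²(Δλ/2)=0.2293871298; c=2·atan2(√a, √(1-a))=0.998902208; dist=6371·c=6364.006 ≈ 6364.0 km; running total=35356.9 km
Leg 4 bearing: y=sinΔλ·cosφ2=-0.31651346, x=cosφ1·sinφ2-sinφ1·cosφ2·cosΔλ=-0.77903397; θ=atan2(y, x)=-157.8886° <0 so +360° → 202.1114° ≈ 202.1°
Leg 5: φ1=-0.6824918, φ2=-0.6513988, Δφ=0.0310930, Δλ=2.3504297 rad; a=sin²(Δφ/2)+cosφ1·cosφ2·sin²(Δλ/2)=0.5257134567; c=2·atan2(√a, √(1-a))=1.622245936; dist=6371·c=10335.329 ≈ 10335.3 km; running total=45692.2 km
Leg 5 bearing: y=sinΔλ·cosφ2=0.56554942, x=cosφ1·sinφ2-sinφ1·cosφ2·cosΔλ=-0.82310942; θ=atan2(y, x)=145.5075° ≈ 145.5°
Leg 6: φ1=-0.6513988, φ2=0.0627917, Δφ=0.7141905, Δλ=-0.6907088 rad; a=sin²(Δφ/2)+cosφ1·cosφ2·sin²(Δλ/2)=0.2131447643; c=2·atan2(√a, √(1-a))=0.959767453; dist=6371·c=6114.678 ≈ 6114.7 km; running total=51806.9 km
Leg 6 bearing: y=sinΔλ·cosφ2=-0.63582816, x=cosφ1·sinφ2-sinφ1·cosφ2·cosΔλ=0.51631274; θ=atan2(y, x)=-50.9223° <0 so +360° → 309.0777° ≈ 309.1°
Leg 7: φ1=0.0627917, φ2=-0.2827835, Δφ=-0.3455752, Δλ=2.0215154 rad; a=sin²(Δφ/2)+cosφ1·cosφ2·sin²(Δλ/2)=0.7174981437; c=2·atan2(√a, √(1-a))=2.020830480; dist=6371·c=12874.711 ≈ 12874.7 km; running total=64681.6 km
Leg 7 bearing: y=sinΔλ·cosφ2=0.86438301, x=cosφ1·sinφ2-sinφ1·cosφ2·cosΔλ=-0.25223052; θ=atan2(y, x)=106.2675° ≈ 106.3°

Leg 1: dist=2364.9 km, bearing=217.6°
Leg 2: dist=12330.5 km, bearing=34.7°
Leg 3: dist=14297.5 km, bearing=2.4°
Leg 4: dist=6364.0 km, bearing=202.1°
Leg 5: dist=10335.3 km, bearing=145.5°
Leg 6: dist=6114.7 km, bearing=309.1°
Leg 7: dist=12874.7 km, bearing=106.3°
Total: 64681.6 km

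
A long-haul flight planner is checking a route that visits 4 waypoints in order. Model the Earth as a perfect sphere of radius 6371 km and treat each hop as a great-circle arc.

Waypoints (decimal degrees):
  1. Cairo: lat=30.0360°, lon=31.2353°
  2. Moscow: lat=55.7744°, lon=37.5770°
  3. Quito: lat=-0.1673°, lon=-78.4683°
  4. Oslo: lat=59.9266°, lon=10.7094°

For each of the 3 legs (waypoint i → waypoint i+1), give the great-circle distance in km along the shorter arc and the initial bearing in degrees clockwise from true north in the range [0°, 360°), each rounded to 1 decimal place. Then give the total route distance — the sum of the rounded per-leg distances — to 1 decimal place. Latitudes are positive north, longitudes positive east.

Leg 1: φ1=0.5242271, φ2=0.9734469, Δφ=0.4492198, Δλ=0.1106835 rad; a=sin²(Δφ/2)+cosφ1·cosφ2·sin²(Δλ/2)=0.0510966900; c=2·atan2(√a, √(1-a))=0.456032919; dist=6371·c=2905.386 ≈ 2905.4 km; running total=2905.4 km
Leg 1 bearing: y=sinΔλ·cosφ2=0.06212724, x=cosφ1·sinφ2-sinφ1·cosφ2·cosΔλ=0.43598564; θ=atan2(y, x)=8.1100° ≈ 8.1°
Leg 2: φ1=0.9734469, φ2=-0.0029199, Δφ=-0.9763669, Δλ=-2.0253726 rad; a=sin²(Δφ/2)+cosφ1·cosφ2·sin²(Δλ/2)=0.6246879757; c=2·atan2(√a, √(1-a))=1.822832121; dist=6371·c=11613.263 ≈ 11613.3 km; running total=14518.7 km
Leg 2 bearing: y=sinΔλ·cosφ2=-0.89844334, x=cosφ1·sinφ2-sinφ1·cosφ2·cosΔλ=0.36140170; θ=atan2(y, x)=-68.0874° <0 so +360° → 291.9126° ≈ 291.9°
Leg 3: φ1=-0.0029199, φ2=1.0459165, Δφ=1.0488364, Δλ=1.5564445 rad; a=sin²(Δφ/2)+cosφ1·cosφ2·sin²(Δλ/2)=0.4976676512; c=2·atan2(√a, √(1-a))=1.566131612; dist=6371·c=9977.825 ≈ 9977.8 km; running total=24496.5 km
Leg 3 bearing: y=sinΔλ·cosφ2=0.50105742, x=cosφ1·sinφ2-sinφ1·cosφ2·cosΔλ=0.86540147; θ=atan2(y, x)=30.0703° ≈ 30.1°

Leg 1: dist=2905.4 km, bearing=8.1°
Leg 2: dist=11613.3 km, bearing=291.9°
Leg 3: dist=9977.8 km, bearing=30.1°
Total: 24496.5 km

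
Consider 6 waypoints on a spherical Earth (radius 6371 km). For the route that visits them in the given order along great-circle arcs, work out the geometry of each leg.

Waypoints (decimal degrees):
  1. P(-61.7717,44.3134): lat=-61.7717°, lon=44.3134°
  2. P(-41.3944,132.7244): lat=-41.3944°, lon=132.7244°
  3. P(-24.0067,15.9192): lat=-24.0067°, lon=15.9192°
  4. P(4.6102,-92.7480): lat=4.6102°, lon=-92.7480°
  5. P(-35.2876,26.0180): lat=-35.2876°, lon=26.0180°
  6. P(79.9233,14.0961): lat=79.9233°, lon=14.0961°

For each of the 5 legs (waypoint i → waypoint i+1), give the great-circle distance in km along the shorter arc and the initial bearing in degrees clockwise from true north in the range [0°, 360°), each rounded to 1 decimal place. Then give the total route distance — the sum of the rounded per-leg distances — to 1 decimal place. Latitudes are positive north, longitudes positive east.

Leg 1: φ1=-1.0781195, φ2=-0.7224686, Δφ=0.3556510, Δλ=1.5430630 rad; a=sin²(Δφ/2)+cosφ1·cosφ2·sin²(Δλ/2)=0.2037817298; c=2·atan2(√a, √(1-a))=0.936716398; dist=6371·c=5967.820 ≈ 5967.8 km; running total=5967.8 km
Leg 1 bearing: y=sinΔλ·cosφ2=0.74988723, x=cosφ1·sinφ2-sinφ1·cosφ2·cosΔλ=-0.29442842; θ=atan2(y, x)=111.4365° ≈ 111.4°
Leg 2: φ1=-0.7224686, φ2=-0.4189960, Δφ=0.3034726, Δλ=-2.0386353 rad; a=sin²(Δφ/2)+cosφ1·cosφ2·sin²(Δλ/2)=0.5200070287; c=2·atan2(√a, √(1-a))=1.610821070; dist=6371·c=10262.541 ≈ 10262.5 km; running total=16230.3 km
Leg 2 bearing: y=sinΔλ·cosφ2=-0.81533788, x=cosφ1·sinφ2-sinφ1·cosφ2·cosΔλ=-0.57760109; θ=atan2(y, x)=-125.3145° <0 so +360° → 234.6855° ≈ 234.7°
Leg 3: φ1=-0.4189960, φ2=0.0804632, Δφ=0.4994591, Δλ=-1.8966004 rad; a=sin²(Δφ/2)+cosφ1·cosφ2·sin²(Δλ/2)=0.6620692596; c=2·atan2(√a, √(1-a))=1.900897266; dist=6371·c=12110.616 ≈ 12110.6 km; running total=28340.9 km
Leg 3 bearing: y=sinΔλ·cosφ2=-0.94432845, x=cosφ1·sinφ2-sinφ1·cosφ2·cosΔλ=-0.05637371; θ=atan2(y, x)=-93.4163° <0 so +360° → 266.5837° ≈ 266.6°
Leg 4: φ1=0.0804632, φ2=-0.6158848, Δφ=-0.6963480, Δλ=2.0728577 rad; a=sin²(Δφ/2)+cosφ1·cosφ2·sin²(Δλ/2)=0.7189869882; c=2·atan2(√a, √(1-a))=2.024140087; dist=6371·c=12895.796 ≈ 12895.8 km; running total=41236.7 km
Leg 4 bearing: y=sinΔλ·cosφ2=0.71552962, x=cosφ1·sinφ2-sinφ1·cosφ2·cosΔλ=-0.54423906; θ=atan2(y, x)=127.2570° ≈ 127.3°
Leg 5: φ1=-0.6158848, φ2=1.3949247, Δφ=2.0108095, Δλ=-0.2080764 rad; a=sin²(Δφ/2)+cosφ1·cosφ2·sin²(Δλ/2)=0.7145160000; c=2·atan2(√a, √(1-a))=2.014217192; dist=6371·c=12832.578 ≈ 12832.6 km; running total=54069.3 km
Leg 5 bearing: y=sinΔλ·cosφ2=-0.03614423, x=cosφ1·sinφ2-sinφ1·cosφ2·cosΔλ=0.90256586; θ=atan2(y, x)=-2.2932° <0 so +360° → 357.7068° ≈ 357.7°

Leg 1: dist=5967.8 km, bearing=111.4°
Leg 2: dist=10262.5 km, bearing=234.7°
Leg 3: dist=12110.6 km, bearing=266.6°
Leg 4: dist=12895.8 km, bearing=127.3°
Leg 5: dist=12832.6 km, bearing=357.7°
Total: 54069.3 km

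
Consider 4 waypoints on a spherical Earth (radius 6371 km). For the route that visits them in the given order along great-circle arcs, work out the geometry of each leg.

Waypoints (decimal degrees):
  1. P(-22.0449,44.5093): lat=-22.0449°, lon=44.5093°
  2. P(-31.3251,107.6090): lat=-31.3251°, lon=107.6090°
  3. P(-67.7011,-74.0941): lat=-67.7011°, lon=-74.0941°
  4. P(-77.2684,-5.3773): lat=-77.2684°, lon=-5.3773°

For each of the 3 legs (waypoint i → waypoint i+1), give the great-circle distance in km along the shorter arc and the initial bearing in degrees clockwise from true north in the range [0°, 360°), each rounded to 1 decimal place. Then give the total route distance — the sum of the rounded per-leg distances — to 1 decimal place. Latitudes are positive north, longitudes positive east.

Leg 1: dist=6271.6 km, bearing=113.9°
Leg 2: dist=9003.0 km, bearing=179.3°
Leg 3: dist=2348.5 km, bearing=145.3°
Total: 17623.1 km

Leg 1: φ1=-0.3847561, φ2=-0.5467261, Δφ=-0.1619700, Δλ=1.1012975 rad; a=sin²(Δφ/2)+cosφ1·cosφ2·sin²(Δλ/2)=0.2233175641; c=2·atan2(√a, √(1-a))=0.984397726; dist=6371·c=6271.598 ≈ 6271.6 km; running total=6271.6 km
Leg 1 bearing: y=sinΔλ·cosφ2=0.76179921, x=cosφ1·sinφ2-sinφ1·cosφ2·cosΔλ=-0.33682232; θ=atan2(y, x)=113.8522° ≈ 113.9°
Leg 2: φ1=-0.5467261, φ2=-1.1816071, Δφ=-0.6348810, Δλ=-3.1713174 rad; a=sin²(Δφ/2)+cosφ1·cosφ2·sin²(Δλ/2)=0.4214853612; c=2·atan2(√a, √(1-a))=1.413114438; dist=6371·c=9002.952 ≈ 9003.0 km; running total=15274.6 km
Leg 2 bearing: y=sinΔλ·cosφ2=0.01127703, x=cosφ1·sinφ2-sinφ1·cosφ2·cosΔλ=-0.98752956; θ=atan2(y, x)=179.3457° ≈ 179.3°
Leg 3: φ1=-1.1816071, φ2=-1.3485880, Δφ=-0.1669809, Δλ=1.1993344 rad; a=sin²(Δφ/2)+cosφ1·cosφ2·sin²(Δλ/2)=0.0335890707; c=2·atan2(√a, √(1-a))=0.368630070; dist=6371·c=2348.542 ≈ 2348.5 km; running total=17623.1 km
Leg 3 bearing: y=sinΔλ·cosφ2=0.20535349, x=cosφ1·sinφ2-sinφ1·cosφ2·cosΔλ=-0.29609681; θ=atan2(y, x)=145.2573° ≈ 145.3°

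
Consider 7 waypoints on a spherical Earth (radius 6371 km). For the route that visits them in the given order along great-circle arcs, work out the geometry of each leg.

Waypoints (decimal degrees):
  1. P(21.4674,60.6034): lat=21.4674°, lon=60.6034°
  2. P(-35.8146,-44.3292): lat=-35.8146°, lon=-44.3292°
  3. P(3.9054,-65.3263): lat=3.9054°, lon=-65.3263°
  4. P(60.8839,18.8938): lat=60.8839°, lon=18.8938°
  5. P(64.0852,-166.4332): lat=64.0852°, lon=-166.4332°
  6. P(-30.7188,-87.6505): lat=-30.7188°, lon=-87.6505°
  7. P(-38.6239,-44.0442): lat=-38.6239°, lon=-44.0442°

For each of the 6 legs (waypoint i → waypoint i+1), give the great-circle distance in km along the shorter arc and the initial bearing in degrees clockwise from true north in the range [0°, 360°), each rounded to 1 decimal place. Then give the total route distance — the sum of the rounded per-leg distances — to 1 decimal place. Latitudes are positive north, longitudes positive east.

Leg 1: φ1=0.3746768, φ2=-0.6250827, Δφ=-0.9997595, Δλ=-1.8314194 rad; a=sin²(Δφ/2)+cosφ1·cosφ2·sin²(Δλ/2)=0.7043079707; c=2·atan2(√a, √(1-a))=1.991733440; dist=6371·c=12689.334 ≈ 12689.3 km; running total=12689.3 km
Leg 1 bearing: y=sinΔλ·cosφ2=-0.78352984, x=cosφ1·sinφ2-sinφ1·cosφ2·cosΔλ=-0.46809615; θ=atan2(y, x)=-120.8549° <0 so +360° → 239.1451° ≈ 239.1°
Leg 2: φ1=-0.6250827, φ2=0.0681621, Δφ=0.6932448, Δλ=-0.3664685 rad; a=sin²(Δφ/2)+cosφ1·cosφ2·sin²(Δλ/2)=0.1422721646; c=2·atan2(√a, √(1-a))=0.773520229; dist=6371·c=4928.097 ≈ 4928.1 km; running total=17617.4 km
Leg 2 bearing: y=sinΔλ·cosφ2=-0.35748863, x=cosφ1·sinφ2-sinφ1·cosφ2·cosΔλ=0.60027083; θ=atan2(y, x)=-30.7757° <0 so +360° → 329.2243° ≈ 329.2°
Leg 3: φ1=0.0681621, φ2=1.0626245, Δφ=0.9944624, Δλ=1.4699180 rad; a=sin²(Δφ/2)+cosφ1·cosφ2·sin²(Δλ/2)=0.4458044162; c=2·atan2(√a, √(1-a))=1.462191788; dist=6371·c=9315.624 ≈ 9315.6 km; running total=26933.0 km
Leg 3 bearing: y=sinΔλ·cosφ2=0.48410716, x=cosφ1·sinφ2-sinφ1·cosφ2·cosΔλ=0.86826932; θ=atan2(y, x)=29.1420° ≈ 29.1°
Leg 4: φ1=1.0626245, φ2=1.1184977, Δφ=0.0558732, Δλ=-3.2345663 rad; a=sin²(Δφ/2)+cosφ1·cosφ2·sin²(Δλ/2)=0.2129734939; c=2·atan2(√a, √(1-a))=0.959349178; dist=6371·c=6112.014 ≈ 6112.0 km; running total=33045.0 km
Leg 4 bearing: y=sinΔλ·cosφ2=0.04057416, x=cosφ1·sinφ2-sinφ1·cosφ2·cosΔλ=0.81781225; θ=atan2(y, x)=2.8403° ≈ 2.8°
Leg 5: φ1=1.1184977, φ2=-0.5361442, Δφ=-1.6546419, Δλ=1.3750175 rad; a=sin²(Δφ/2)+cosφ1·cosφ2·sin²(Δλ/2)=0.6931858020; c=2·atan2(√a, √(1-a))=1.967490773; dist=6371·c=12534.884 ≈ 12534.9 km; running total=45579.9 km
Leg 5 bearing: y=sinΔλ·cosφ2=0.84326169, x=cosφ1·sinφ2-sinφ1·cosφ2·cosΔλ=-0.37366658; θ=atan2(y, x)=113.8991° ≈ 113.9°
Leg 6: φ1=-0.5361442, φ2=-0.6741142, Δφ=-0.1379700, Δλ=0.7610735 rad; a=sin²(Δφ/2)+cosφ1·cosφ2·sin²(Δλ/2)=0.0974051019; c=2·atan2(√a, √(1-a))=0.634800876; dist=6371·c=4044.316 ≈ 4044.3 km; running total=49624.2 km
Leg 6 bearing: y=sinΔλ·cosφ2=0.53883448, x=cosφ1·sinφ2-sinφ1·cosφ2·cosΔλ=-0.24764247; θ=atan2(y, x)=114.6830° ≈ 114.7°

Leg 1: dist=12689.3 km, bearing=239.1°
Leg 2: dist=4928.1 km, bearing=329.2°
Leg 3: dist=9315.6 km, bearing=29.1°
Leg 4: dist=6112.0 km, bearing=2.8°
Leg 5: dist=12534.9 km, bearing=113.9°
Leg 6: dist=4044.3 km, bearing=114.7°
Total: 49624.2 km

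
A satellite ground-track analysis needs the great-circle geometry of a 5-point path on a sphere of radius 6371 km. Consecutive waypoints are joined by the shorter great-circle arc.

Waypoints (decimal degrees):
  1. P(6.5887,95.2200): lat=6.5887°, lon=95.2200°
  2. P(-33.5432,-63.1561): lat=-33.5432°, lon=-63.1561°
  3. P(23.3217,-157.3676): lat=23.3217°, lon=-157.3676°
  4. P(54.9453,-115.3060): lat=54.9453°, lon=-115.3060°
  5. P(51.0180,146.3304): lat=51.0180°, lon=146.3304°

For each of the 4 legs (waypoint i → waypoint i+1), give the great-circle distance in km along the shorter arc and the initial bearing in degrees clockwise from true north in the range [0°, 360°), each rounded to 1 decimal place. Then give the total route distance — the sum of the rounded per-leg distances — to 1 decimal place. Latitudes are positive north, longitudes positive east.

Leg 1: dist=16281.0 km, bearing=213.7°
Leg 2: dist=11782.2 km, bearing=287.7°
Leg 3: dist=4926.3 km, bearing=33.4°
Leg 4: dist=6036.0 km, bearing=310.0°
Total: 39025.5 km

Leg 1: φ1=0.1149945, φ2=-0.5854393, Δφ=-0.7004338, Δλ=-2.7641844 rad; a=sin²(Δφ/2)+cosφ1·cosφ2·sin²(Δλ/2)=0.9165484848; c=2·atan2(√a, √(1-a))=2.555479650; dist=6371·c=16280.961 ≈ 16281.0 km; running total=16281.0 km
Leg 1 bearing: y=sinΔλ·cosφ2=-0.30714379, x=cosφ1·sinφ2-sinφ1·cosφ2·cosΔλ=-0.46001319; θ=atan2(y, x)=-146.2696° <0 so +360° → 213.7304° ≈ 213.7°
Leg 2: φ1=-0.5854393, φ2=0.4070405, Δφ=0.9924797, Δλ=-1.6443009 rad; a=sin²(Δφ/2)+cosφ1·cosφ2·sin²(Δλ/2)=0.6374823471; c=2·atan2(√a, √(1-a))=1.849349308; dist=6371·c=11782.204 ≈ 11782.2 km; running total=28063.2 km
Leg 2 bearing: y=sinΔλ·cosφ2=-0.91581688, x=cosφ1·sinφ2-sinφ1·cosφ2·cosΔλ=0.29270096; θ=atan2(y, x)=-72.2758° <0 so +360° → 287.7242° ≈ 287.7°
Leg 3: φ1=0.4070405, φ2=0.9589764, Δφ=0.5519359, Δλ=0.7341134 rad; a=sin²(Δφ/2)+cosφ1·cosφ2·sin²(Δλ/2)=0.1421710221; c=2·atan2(√a, √(1-a))=0.773230653; dist=6371·c=4926.252 ≈ 4926.3 km; running total=32989.5 km
Leg 3 bearing: y=sinΔλ·cosφ2=0.38477933, x=cosφ1·sinφ2-sinφ1·cosφ2·cosΔλ=0.58290527; θ=atan2(y, x)=33.4290° ≈ 33.4°
Leg 4: φ1=0.9589764, φ2=0.8904321, Δφ=-0.0685443, Δλ=4.5664166 rad; a=sin²(Δφ/2)+cosφ1·cosφ2·sin²(Δλ/2)=0.2081091219; c=2·atan2(√a, √(1-a))=0.947417545; dist=6371·c=6035.997 ≈ 6036.0 km; running total=39025.5 km
Leg 4 bearing: y=sinΔλ·cosφ2=-0.62238595, x=cosφ1·sinφ2-sinφ1·cosφ2·cosΔλ=0.52137759; θ=atan2(y, x)=-50.0468° <0 so +360° → 309.9532° ≈ 310.0°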